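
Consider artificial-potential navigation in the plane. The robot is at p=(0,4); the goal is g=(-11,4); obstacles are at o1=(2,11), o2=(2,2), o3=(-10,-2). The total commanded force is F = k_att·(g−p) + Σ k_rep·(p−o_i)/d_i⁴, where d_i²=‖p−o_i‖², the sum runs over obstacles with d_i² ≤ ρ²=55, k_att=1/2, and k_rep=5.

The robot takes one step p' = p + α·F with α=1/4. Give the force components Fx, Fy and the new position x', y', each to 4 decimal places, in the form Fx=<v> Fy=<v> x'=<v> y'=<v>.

F_att = 1/2·(g−p) = 1/2·(-11,0) = (-5.5000,0.0000)
o1: d²=53 ≤ ρ²=55; F_rep = 5·(-2,-7)/53² = (-0.0036,-0.0125)
o2: d²=8 ≤ ρ²=55; F_rep = 5·(-2,2)/8² = (-0.1562,0.1562)
o3: d²=136 > ρ²=55 → inactive
F = F_att + ΣF_rep = (-5.6598,0.1438)
p' = p + 1/4·F = (-1.4150,4.0359)

Fx=-5.6598 Fy=0.1438 x'=-1.4150 y'=4.0359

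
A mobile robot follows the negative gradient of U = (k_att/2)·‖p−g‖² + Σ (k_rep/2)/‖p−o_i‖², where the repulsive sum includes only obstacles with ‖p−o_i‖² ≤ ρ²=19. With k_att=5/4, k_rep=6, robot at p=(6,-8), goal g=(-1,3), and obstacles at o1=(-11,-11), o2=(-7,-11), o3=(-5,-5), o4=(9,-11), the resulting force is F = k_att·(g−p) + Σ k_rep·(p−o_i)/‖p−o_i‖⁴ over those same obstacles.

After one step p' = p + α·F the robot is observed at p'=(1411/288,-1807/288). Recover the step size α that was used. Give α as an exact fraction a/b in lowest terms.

F_att = 5/4·(g−p) = 5/4·(-7,11) = (-8.7500,13.7500)
o1: d²=298 > ρ²=19 → inactive
o2: d²=178 > ρ²=19 → inactive
o3: d²=130 > ρ²=19 → inactive
o4: d²=18 ≤ ρ²=19; F_rep = 6·(-3,3)/18² = (-0.0556,0.0556)
F = F_att + ΣF_rep = (-8.8056,13.8056)
Δp = p'−p = (-1.1007,1.7257); α = Δx/Fx = (-317/288) / (-317/36) = 1/8
check: Δy/Fy = (497/288) / (497/36) = 1/8 ✓

α = 1/8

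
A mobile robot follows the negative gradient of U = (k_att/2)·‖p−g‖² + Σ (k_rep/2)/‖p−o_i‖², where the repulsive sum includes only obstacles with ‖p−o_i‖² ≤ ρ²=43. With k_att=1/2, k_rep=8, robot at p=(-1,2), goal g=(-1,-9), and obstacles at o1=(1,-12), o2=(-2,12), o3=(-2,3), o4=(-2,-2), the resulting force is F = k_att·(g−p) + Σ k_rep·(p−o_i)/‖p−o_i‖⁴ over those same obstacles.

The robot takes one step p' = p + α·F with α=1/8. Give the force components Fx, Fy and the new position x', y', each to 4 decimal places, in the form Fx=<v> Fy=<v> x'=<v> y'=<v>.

Fx=2.0277 Fy=-7.3893 x'=-0.7465 y'=1.0763

F_att = 1/2·(g−p) = 1/2·(0,-11) = (0.0000,-5.5000)
o1: d²=200 > ρ²=43 → inactive
o2: d²=101 > ρ²=43 → inactive
o3: d²=2 ≤ ρ²=43; F_rep = 8·(1,-1)/2² = (2.0000,-2.0000)
o4: d²=17 ≤ ρ²=43; F_rep = 8·(1,4)/17² = (0.0277,0.1107)
F = F_att + ΣF_rep = (2.0277,-7.3893)
p' = p + 1/8·F = (-0.7465,1.0763)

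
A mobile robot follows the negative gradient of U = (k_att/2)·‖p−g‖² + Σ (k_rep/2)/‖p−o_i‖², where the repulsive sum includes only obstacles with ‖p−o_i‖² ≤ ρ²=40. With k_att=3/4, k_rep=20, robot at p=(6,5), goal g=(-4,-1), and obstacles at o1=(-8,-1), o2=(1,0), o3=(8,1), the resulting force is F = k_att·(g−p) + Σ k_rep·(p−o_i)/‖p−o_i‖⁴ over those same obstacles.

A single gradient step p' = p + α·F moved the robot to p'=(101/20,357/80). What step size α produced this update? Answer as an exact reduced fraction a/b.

α = 1/8

F_att = 3/4·(g−p) = 3/4·(-10,-6) = (-7.5000,-4.5000)
o1: d²=232 > ρ²=40 → inactive
o2: d²=50 > ρ²=40 → inactive
o3: d²=20 ≤ ρ²=40; F_rep = 20·(-2,4)/20² = (-0.1000,0.2000)
F = F_att + ΣF_rep = (-7.6000,-4.3000)
Δp = p'−p = (-0.9500,-0.5375); α = Δx/Fx = (-19/20) / (-38/5) = 1/8
check: Δy/Fy = (-43/80) / (-43/10) = 1/8 ✓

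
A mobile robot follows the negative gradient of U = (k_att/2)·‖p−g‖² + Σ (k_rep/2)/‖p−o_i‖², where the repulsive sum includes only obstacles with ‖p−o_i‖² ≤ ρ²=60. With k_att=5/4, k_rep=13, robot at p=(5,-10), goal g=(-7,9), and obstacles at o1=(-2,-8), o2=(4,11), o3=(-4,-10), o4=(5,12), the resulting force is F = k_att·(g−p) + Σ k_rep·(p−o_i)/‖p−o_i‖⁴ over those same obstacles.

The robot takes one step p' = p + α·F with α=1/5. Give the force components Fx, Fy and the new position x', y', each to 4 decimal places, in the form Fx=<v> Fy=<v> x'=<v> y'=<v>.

Fx=-14.9676 Fy=23.7407 x'=2.0065 y'=-5.2519

F_att = 5/4·(g−p) = 5/4·(-12,19) = (-15.0000,23.7500)
o1: d²=53 ≤ ρ²=60; F_rep = 13·(7,-2)/53² = (0.0324,-0.0093)
o2: d²=442 > ρ²=60 → inactive
o3: d²=81 > ρ²=60 → inactive
o4: d²=484 > ρ²=60 → inactive
F = F_att + ΣF_rep = (-14.9676,23.7407)
p' = p + 1/5·F = (2.0065,-5.2519)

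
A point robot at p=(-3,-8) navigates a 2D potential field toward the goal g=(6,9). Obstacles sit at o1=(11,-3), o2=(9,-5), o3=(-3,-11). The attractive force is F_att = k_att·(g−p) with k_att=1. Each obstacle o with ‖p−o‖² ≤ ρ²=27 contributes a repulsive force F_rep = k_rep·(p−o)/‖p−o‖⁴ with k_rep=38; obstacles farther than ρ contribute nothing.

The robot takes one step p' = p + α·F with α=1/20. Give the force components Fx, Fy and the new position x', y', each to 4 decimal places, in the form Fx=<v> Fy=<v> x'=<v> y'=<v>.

F_att = 1·(g−p) = 1·(9,17) = (9.0000,17.0000)
o1: d²=221 > ρ²=27 → inactive
o2: d²=153 > ρ²=27 → inactive
o3: d²=9 ≤ ρ²=27; F_rep = 38·(0,3)/9² = (0.0000,1.4074)
F = F_att + ΣF_rep = (9.0000,18.4074)
p' = p + 1/20·F = (-2.5500,-7.0796)

Fx=9.0000 Fy=18.4074 x'=-2.5500 y'=-7.0796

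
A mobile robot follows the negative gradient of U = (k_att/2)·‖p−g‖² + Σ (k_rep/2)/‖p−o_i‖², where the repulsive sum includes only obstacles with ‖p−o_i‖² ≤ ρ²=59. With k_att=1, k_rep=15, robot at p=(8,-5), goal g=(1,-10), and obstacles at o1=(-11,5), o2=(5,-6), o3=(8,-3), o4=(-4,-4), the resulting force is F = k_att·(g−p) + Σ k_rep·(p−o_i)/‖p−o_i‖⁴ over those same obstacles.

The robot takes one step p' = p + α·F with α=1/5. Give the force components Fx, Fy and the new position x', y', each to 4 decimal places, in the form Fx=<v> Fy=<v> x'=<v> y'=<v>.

Fx=-6.5500 Fy=-6.7250 x'=6.6900 y'=-6.3450

F_att = 1·(g−p) = 1·(-7,-5) = (-7.0000,-5.0000)
o1: d²=461 > ρ²=59 → inactive
o2: d²=10 ≤ ρ²=59; F_rep = 15·(3,1)/10² = (0.4500,0.1500)
o3: d²=4 ≤ ρ²=59; F_rep = 15·(0,-2)/4² = (0.0000,-1.8750)
o4: d²=145 > ρ²=59 → inactive
F = F_att + ΣF_rep = (-6.5500,-6.7250)
p' = p + 1/5·F = (6.6900,-6.3450)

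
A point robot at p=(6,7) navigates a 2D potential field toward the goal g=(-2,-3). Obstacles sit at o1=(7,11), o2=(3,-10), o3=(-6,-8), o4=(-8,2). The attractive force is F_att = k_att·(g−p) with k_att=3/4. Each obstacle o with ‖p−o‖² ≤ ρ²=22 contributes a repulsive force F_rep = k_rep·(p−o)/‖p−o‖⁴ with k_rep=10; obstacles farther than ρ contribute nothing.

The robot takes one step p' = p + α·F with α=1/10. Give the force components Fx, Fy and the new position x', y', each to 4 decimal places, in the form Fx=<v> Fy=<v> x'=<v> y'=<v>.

Fx=-6.0346 Fy=-7.6384 x'=5.3965 y'=6.2362

F_att = 3/4·(g−p) = 3/4·(-8,-10) = (-6.0000,-7.5000)
o1: d²=17 ≤ ρ²=22; F_rep = 10·(-1,-4)/17² = (-0.0346,-0.1384)
o2: d²=298 > ρ²=22 → inactive
o3: d²=369 > ρ²=22 → inactive
o4: d²=221 > ρ²=22 → inactive
F = F_att + ΣF_rep = (-6.0346,-7.6384)
p' = p + 1/10·F = (5.3965,6.2362)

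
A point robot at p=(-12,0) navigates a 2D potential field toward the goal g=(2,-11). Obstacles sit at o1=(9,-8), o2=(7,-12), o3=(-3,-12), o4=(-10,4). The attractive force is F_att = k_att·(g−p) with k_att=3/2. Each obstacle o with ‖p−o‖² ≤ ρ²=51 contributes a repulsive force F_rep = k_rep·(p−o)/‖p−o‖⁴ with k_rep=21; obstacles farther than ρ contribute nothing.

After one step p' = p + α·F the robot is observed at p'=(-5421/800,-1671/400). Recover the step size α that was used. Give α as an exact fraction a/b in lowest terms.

F_att = 3/2·(g−p) = 3/2·(14,-11) = (21.0000,-16.5000)
o1: d²=505 > ρ²=51 → inactive
o2: d²=505 > ρ²=51 → inactive
o3: d²=225 > ρ²=51 → inactive
o4: d²=20 ≤ ρ²=51; F_rep = 21·(-2,-4)/20² = (-0.1050,-0.2100)
F = F_att + ΣF_rep = (20.8950,-16.7100)
Δp = p'−p = (5.2237,-4.1775); α = Δx/Fx = (4179/800) / (4179/200) = 1/4
check: Δy/Fy = (-1671/400) / (-1671/100) = 1/4 ✓

α = 1/4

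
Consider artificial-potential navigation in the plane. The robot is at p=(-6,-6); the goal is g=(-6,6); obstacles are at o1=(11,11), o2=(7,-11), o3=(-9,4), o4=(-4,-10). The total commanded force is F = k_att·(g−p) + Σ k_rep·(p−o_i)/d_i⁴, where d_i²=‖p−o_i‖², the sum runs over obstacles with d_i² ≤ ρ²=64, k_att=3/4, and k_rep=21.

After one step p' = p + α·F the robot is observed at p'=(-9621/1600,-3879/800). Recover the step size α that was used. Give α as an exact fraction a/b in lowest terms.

F_att = 3/4·(g−p) = 3/4·(0,12) = (0.0000,9.0000)
o1: d²=578 > ρ²=64 → inactive
o2: d²=194 > ρ²=64 → inactive
o3: d²=109 > ρ²=64 → inactive
o4: d²=20 ≤ ρ²=64; F_rep = 21·(-2,4)/20² = (-0.1050,0.2100)
F = F_att + ΣF_rep = (-0.1050,9.2100)
Δp = p'−p = (-0.0131,1.1513); α = Δx/Fx = (-21/1600) / (-21/200) = 1/8
check: Δy/Fy = (921/800) / (921/100) = 1/8 ✓

α = 1/8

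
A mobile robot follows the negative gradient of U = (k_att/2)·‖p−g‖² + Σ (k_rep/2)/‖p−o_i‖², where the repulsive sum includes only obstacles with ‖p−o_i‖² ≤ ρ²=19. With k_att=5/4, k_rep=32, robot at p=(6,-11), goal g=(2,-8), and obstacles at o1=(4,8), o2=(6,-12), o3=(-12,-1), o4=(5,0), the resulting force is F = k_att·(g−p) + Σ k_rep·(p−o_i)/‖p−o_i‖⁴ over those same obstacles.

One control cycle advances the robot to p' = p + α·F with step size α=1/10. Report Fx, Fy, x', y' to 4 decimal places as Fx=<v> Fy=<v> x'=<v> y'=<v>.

Fx=-5.0000 Fy=35.7500 x'=5.5000 y'=-7.4250

F_att = 5/4·(g−p) = 5/4·(-4,3) = (-5.0000,3.7500)
o1: d²=365 > ρ²=19 → inactive
o2: d²=1 ≤ ρ²=19; F_rep = 32·(0,1)/1² = (0.0000,32.0000)
o3: d²=424 > ρ²=19 → inactive
o4: d²=122 > ρ²=19 → inactive
F = F_att + ΣF_rep = (-5.0000,35.7500)
p' = p + 1/10·F = (5.5000,-7.4250)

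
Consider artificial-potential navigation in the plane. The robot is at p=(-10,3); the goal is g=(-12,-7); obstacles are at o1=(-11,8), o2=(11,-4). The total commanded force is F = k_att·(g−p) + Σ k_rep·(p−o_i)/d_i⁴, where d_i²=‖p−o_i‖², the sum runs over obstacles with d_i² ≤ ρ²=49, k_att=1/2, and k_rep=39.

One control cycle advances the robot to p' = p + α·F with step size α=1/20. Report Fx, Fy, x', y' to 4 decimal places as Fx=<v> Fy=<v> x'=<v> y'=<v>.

Fx=-0.9423 Fy=-5.2885 x'=-10.0471 y'=2.7356

F_att = 1/2·(g−p) = 1/2·(-2,-10) = (-1.0000,-5.0000)
o1: d²=26 ≤ ρ²=49; F_rep = 39·(1,-5)/26² = (0.0577,-0.2885)
o2: d²=490 > ρ²=49 → inactive
F = F_att + ΣF_rep = (-0.9423,-5.2885)
p' = p + 1/20·F = (-10.0471,2.7356)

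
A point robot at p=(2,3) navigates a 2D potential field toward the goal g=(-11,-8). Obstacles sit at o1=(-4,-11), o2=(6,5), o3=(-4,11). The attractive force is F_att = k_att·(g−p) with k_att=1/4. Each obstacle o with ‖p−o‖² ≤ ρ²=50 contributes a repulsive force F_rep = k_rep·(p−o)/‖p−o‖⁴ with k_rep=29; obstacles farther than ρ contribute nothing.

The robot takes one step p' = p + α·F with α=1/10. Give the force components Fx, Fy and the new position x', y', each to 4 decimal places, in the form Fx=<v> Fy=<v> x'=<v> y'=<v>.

F_att = 1/4·(g−p) = 1/4·(-13,-11) = (-3.2500,-2.7500)
o1: d²=232 > ρ²=50 → inactive
o2: d²=20 ≤ ρ²=50; F_rep = 29·(-4,-2)/20² = (-0.2900,-0.1450)
o3: d²=100 > ρ²=50 → inactive
F = F_att + ΣF_rep = (-3.5400,-2.8950)
p' = p + 1/10·F = (1.6460,2.7105)

Fx=-3.5400 Fy=-2.8950 x'=1.6460 y'=2.7105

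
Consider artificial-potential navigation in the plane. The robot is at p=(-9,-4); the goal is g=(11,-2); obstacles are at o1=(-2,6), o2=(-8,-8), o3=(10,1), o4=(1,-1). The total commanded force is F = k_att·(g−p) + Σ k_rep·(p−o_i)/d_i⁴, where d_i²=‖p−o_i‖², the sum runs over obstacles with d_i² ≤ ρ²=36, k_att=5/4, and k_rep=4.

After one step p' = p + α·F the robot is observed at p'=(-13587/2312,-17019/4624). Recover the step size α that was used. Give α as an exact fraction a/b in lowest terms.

α = 1/8

F_att = 5/4·(g−p) = 5/4·(20,2) = (25.0000,2.5000)
o1: d²=149 > ρ²=36 → inactive
o2: d²=17 ≤ ρ²=36; F_rep = 4·(-1,4)/17² = (-0.0138,0.0554)
o3: d²=386 > ρ²=36 → inactive
o4: d²=109 > ρ²=36 → inactive
F = F_att + ΣF_rep = (24.9862,2.5554)
Δp = p'−p = (3.1233,0.3194); α = Δx/Fx = (7221/2312) / (7221/289) = 1/8
check: Δy/Fy = (1477/4624) / (1477/578) = 1/8 ✓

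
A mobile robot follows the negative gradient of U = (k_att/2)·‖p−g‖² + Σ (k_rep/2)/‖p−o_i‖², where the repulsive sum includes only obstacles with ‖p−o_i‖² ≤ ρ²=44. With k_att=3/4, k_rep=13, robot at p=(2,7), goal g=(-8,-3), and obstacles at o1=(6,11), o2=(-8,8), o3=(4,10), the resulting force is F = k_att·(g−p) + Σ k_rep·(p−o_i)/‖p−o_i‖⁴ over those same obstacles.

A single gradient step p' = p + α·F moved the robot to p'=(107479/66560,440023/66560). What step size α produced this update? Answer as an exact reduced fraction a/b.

F_att = 3/4·(g−p) = 3/4·(-10,-10) = (-7.5000,-7.5000)
o1: d²=32 ≤ ρ²=44; F_rep = 13·(-4,-4)/32² = (-0.0508,-0.0508)
o2: d²=101 > ρ²=44 → inactive
o3: d²=13 ≤ ρ²=44; F_rep = 13·(-2,-3)/13² = (-0.1538,-0.2308)
F = F_att + ΣF_rep = (-7.7046,-7.7816)
Δp = p'−p = (-0.3852,-0.3891); α = Δx/Fx = (-25641/66560) / (-25641/3328) = 1/20
check: Δy/Fy = (-25897/66560) / (-25897/3328) = 1/20 ✓

α = 1/20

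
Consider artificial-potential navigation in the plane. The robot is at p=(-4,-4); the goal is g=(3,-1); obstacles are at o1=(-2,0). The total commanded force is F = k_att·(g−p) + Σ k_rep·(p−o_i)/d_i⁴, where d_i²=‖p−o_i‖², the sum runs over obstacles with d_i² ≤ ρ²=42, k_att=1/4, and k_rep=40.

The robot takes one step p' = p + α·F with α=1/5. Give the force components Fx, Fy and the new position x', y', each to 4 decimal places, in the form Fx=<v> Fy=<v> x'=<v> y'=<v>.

F_att = 1/4·(g−p) = 1/4·(7,3) = (1.7500,0.7500)
o1: d²=20 ≤ ρ²=42; F_rep = 40·(-2,-4)/20² = (-0.2000,-0.4000)
F = F_att + ΣF_rep = (1.5500,0.3500)
p' = p + 1/5·F = (-3.6900,-3.9300)

Fx=1.5500 Fy=0.3500 x'=-3.6900 y'=-3.9300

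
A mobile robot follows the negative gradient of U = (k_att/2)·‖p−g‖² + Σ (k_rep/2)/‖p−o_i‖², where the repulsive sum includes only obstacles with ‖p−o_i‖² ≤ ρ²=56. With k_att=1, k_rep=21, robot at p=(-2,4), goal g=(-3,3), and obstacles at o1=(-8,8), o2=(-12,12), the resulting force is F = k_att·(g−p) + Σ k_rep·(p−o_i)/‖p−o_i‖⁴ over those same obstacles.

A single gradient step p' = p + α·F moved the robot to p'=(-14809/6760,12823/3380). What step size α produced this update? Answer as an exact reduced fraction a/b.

α = 1/5

F_att = 1·(g−p) = 1·(-1,-1) = (-1.0000,-1.0000)
o1: d²=52 ≤ ρ²=56; F_rep = 21·(6,-4)/52² = (0.0466,-0.0311)
o2: d²=164 > ρ²=56 → inactive
F = F_att + ΣF_rep = (-0.9534,-1.0311)
Δp = p'−p = (-0.1907,-0.2062); α = Δx/Fx = (-1289/6760) / (-1289/1352) = 1/5
check: Δy/Fy = (-697/3380) / (-697/676) = 1/5 ✓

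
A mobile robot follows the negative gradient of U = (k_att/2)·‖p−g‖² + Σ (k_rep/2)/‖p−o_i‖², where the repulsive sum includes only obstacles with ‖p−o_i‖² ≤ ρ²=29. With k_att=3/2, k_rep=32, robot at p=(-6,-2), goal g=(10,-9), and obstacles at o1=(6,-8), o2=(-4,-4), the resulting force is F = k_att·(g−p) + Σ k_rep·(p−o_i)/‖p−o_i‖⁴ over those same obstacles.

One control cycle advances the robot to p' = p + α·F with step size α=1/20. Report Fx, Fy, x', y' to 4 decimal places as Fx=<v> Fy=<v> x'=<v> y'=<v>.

F_att = 3/2·(g−p) = 3/2·(16,-7) = (24.0000,-10.5000)
o1: d²=180 > ρ²=29 → inactive
o2: d²=8 ≤ ρ²=29; F_rep = 32·(-2,2)/8² = (-1.0000,1.0000)
F = F_att + ΣF_rep = (23.0000,-9.5000)
p' = p + 1/20·F = (-4.8500,-2.4750)

Fx=23.0000 Fy=-9.5000 x'=-4.8500 y'=-2.4750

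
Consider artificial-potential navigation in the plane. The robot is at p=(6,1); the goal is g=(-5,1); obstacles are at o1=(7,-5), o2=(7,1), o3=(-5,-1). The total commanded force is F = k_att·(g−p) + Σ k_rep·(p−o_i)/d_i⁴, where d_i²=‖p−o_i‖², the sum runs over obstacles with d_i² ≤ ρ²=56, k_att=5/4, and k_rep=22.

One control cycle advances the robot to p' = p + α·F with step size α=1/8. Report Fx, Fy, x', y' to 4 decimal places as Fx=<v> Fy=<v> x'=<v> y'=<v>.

F_att = 5/4·(g−p) = 5/4·(-11,0) = (-13.7500,0.0000)
o1: d²=37 ≤ ρ²=56; F_rep = 22·(-1,6)/37² = (-0.0161,0.0964)
o2: d²=1 ≤ ρ²=56; F_rep = 22·(-1,0)/1² = (-22.0000,0.0000)
o3: d²=125 > ρ²=56 → inactive
F = F_att + ΣF_rep = (-35.7661,0.0964)
p' = p + 1/8·F = (1.5292,1.0121)

Fx=-35.7661 Fy=0.0964 x'=1.5292 y'=1.0121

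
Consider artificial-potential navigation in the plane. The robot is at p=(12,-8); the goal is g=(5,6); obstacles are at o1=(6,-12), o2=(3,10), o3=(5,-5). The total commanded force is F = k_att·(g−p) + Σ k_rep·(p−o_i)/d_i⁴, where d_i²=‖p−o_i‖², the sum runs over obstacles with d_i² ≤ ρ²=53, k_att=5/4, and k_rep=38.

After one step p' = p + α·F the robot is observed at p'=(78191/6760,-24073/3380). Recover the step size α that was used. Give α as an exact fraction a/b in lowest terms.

α = 1/20

F_att = 5/4·(g−p) = 5/4·(-7,14) = (-8.7500,17.5000)
o1: d²=52 ≤ ρ²=53; F_rep = 38·(6,4)/52² = (0.0843,0.0562)
o2: d²=405 > ρ²=53 → inactive
o3: d²=58 > ρ²=53 → inactive
F = F_att + ΣF_rep = (-8.6657,17.5562)
Δp = p'−p = (-0.4333,0.8778); α = Δx/Fx = (-2929/6760) / (-2929/338) = 1/20
check: Δy/Fy = (2967/3380) / (2967/169) = 1/20 ✓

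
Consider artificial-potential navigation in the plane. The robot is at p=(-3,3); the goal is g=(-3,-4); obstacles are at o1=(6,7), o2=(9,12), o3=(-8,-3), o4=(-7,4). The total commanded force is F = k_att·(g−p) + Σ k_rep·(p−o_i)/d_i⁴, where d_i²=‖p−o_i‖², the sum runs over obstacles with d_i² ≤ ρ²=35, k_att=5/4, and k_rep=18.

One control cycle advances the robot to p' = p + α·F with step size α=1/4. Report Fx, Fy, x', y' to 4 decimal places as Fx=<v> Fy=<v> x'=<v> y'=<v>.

Fx=0.2491 Fy=-8.8123 x'=-2.9377 y'=0.7969

F_att = 5/4·(g−p) = 5/4·(0,-7) = (0.0000,-8.7500)
o1: d²=97 > ρ²=35 → inactive
o2: d²=225 > ρ²=35 → inactive
o3: d²=61 > ρ²=35 → inactive
o4: d²=17 ≤ ρ²=35; F_rep = 18·(4,-1)/17² = (0.2491,-0.0623)
F = F_att + ΣF_rep = (0.2491,-8.8123)
p' = p + 1/4·F = (-2.9377,0.7969)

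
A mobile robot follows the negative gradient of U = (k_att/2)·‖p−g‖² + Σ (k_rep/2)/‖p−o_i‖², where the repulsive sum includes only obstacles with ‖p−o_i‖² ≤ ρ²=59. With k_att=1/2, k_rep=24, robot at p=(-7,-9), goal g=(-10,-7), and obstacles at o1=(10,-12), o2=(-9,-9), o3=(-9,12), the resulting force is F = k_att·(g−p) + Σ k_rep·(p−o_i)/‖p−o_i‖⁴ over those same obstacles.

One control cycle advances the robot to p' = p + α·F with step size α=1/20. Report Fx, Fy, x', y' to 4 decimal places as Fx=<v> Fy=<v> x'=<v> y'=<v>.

F_att = 1/2·(g−p) = 1/2·(-3,2) = (-1.5000,1.0000)
o1: d²=298 > ρ²=59 → inactive
o2: d²=4 ≤ ρ²=59; F_rep = 24·(2,0)/4² = (3.0000,0.0000)
o3: d²=445 > ρ²=59 → inactive
F = F_att + ΣF_rep = (1.5000,1.0000)
p' = p + 1/20·F = (-6.9250,-8.9500)

Fx=1.5000 Fy=1.0000 x'=-6.9250 y'=-8.9500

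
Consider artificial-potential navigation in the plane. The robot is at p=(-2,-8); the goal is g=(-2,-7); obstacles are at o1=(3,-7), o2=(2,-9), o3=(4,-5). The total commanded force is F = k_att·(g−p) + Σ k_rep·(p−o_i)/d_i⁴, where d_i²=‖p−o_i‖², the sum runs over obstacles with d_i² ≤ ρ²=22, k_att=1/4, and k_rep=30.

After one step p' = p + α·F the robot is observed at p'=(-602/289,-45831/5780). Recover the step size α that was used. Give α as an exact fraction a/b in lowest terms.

F_att = 1/4·(g−p) = 1/4·(0,1) = (0.0000,0.2500)
o1: d²=26 > ρ²=22 → inactive
o2: d²=17 ≤ ρ²=22; F_rep = 30·(-4,1)/17² = (-0.4152,0.1038)
o3: d²=45 > ρ²=22 → inactive
F = F_att + ΣF_rep = (-0.4152,0.3538)
Δp = p'−p = (-0.0830,0.0708); α = Δx/Fx = (-24/289) / (-120/289) = 1/5
check: Δy/Fy = (409/5780) / (409/1156) = 1/5 ✓

α = 1/5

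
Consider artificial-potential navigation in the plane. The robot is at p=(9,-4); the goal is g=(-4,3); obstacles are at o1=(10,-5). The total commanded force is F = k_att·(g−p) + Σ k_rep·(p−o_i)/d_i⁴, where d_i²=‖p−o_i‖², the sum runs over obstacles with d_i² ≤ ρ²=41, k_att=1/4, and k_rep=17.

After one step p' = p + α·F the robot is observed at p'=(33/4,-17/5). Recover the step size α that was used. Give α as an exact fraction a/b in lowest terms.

F_att = 1/4·(g−p) = 1/4·(-13,7) = (-3.2500,1.7500)
o1: d²=2 ≤ ρ²=41; F_rep = 17·(-1,1)/2² = (-4.2500,4.2500)
F = F_att + ΣF_rep = (-7.5000,6.0000)
Δp = p'−p = (-0.7500,0.6000); α = Δx/Fx = (-3/4) / (-15/2) = 1/10
check: Δy/Fy = (3/5) / (6) = 1/10 ✓

α = 1/10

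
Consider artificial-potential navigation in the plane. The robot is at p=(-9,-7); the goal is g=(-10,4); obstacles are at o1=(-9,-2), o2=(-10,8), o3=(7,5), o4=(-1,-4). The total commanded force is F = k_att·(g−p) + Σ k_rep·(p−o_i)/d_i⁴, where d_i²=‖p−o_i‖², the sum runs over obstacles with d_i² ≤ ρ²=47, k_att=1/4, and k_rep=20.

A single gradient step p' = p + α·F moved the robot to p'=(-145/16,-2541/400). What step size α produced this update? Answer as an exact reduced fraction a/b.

F_att = 1/4·(g−p) = 1/4·(-1,11) = (-0.2500,2.7500)
o1: d²=25 ≤ ρ²=47; F_rep = 20·(0,-5)/25² = (0.0000,-0.1600)
o2: d²=226 > ρ²=47 → inactive
o3: d²=400 > ρ²=47 → inactive
o4: d²=73 > ρ²=47 → inactive
F = F_att + ΣF_rep = (-0.2500,2.5900)
Δp = p'−p = (-0.0625,0.6475); α = Δx/Fx = (-1/16) / (-1/4) = 1/4
check: Δy/Fy = (259/400) / (259/100) = 1/4 ✓

α = 1/4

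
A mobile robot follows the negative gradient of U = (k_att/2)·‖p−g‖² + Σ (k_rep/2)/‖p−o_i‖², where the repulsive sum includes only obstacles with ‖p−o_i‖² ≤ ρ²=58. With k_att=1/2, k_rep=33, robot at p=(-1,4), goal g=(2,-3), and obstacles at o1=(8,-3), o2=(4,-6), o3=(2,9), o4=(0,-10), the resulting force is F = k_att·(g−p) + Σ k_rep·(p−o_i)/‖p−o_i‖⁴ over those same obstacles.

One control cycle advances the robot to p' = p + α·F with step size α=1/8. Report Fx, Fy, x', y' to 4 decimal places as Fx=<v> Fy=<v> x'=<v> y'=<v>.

F_att = 1/2·(g−p) = 1/2·(3,-7) = (1.5000,-3.5000)
o1: d²=130 > ρ²=58 → inactive
o2: d²=125 > ρ²=58 → inactive
o3: d²=34 ≤ ρ²=58; F_rep = 33·(-3,-5)/34² = (-0.0856,-0.1427)
o4: d²=197 > ρ²=58 → inactive
F = F_att + ΣF_rep = (1.4144,-3.6427)
p' = p + 1/8·F = (-0.8232,3.5447)

Fx=1.4144 Fy=-3.6427 x'=-0.8232 y'=3.5447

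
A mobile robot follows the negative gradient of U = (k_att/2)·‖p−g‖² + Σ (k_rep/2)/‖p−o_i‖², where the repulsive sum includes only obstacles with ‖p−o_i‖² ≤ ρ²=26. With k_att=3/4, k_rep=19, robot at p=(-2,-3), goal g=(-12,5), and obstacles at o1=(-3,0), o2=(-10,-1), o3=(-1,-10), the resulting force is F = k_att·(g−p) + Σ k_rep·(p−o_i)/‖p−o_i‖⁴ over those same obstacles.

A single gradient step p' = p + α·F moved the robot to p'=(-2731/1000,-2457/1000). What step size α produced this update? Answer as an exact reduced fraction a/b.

F_att = 3/4·(g−p) = 3/4·(-10,8) = (-7.5000,6.0000)
o1: d²=10 ≤ ρ²=26; F_rep = 19·(1,-3)/10² = (0.1900,-0.5700)
o2: d²=68 > ρ²=26 → inactive
o3: d²=50 > ρ²=26 → inactive
F = F_att + ΣF_rep = (-7.3100,5.4300)
Δp = p'−p = (-0.7310,0.5430); α = Δx/Fx = (-731/1000) / (-731/100) = 1/10
check: Δy/Fy = (543/1000) / (543/100) = 1/10 ✓

α = 1/10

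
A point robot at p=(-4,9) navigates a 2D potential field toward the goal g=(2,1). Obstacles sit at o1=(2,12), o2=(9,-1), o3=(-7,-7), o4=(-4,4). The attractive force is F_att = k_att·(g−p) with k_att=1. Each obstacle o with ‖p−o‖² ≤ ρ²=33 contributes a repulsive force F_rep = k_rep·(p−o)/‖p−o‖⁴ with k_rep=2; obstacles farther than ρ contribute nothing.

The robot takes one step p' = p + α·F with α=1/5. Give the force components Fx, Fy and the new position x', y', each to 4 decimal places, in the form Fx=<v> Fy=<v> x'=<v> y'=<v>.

F_att = 1·(g−p) = 1·(6,-8) = (6.0000,-8.0000)
o1: d²=45 > ρ²=33 → inactive
o2: d²=269 > ρ²=33 → inactive
o3: d²=265 > ρ²=33 → inactive
o4: d²=25 ≤ ρ²=33; F_rep = 2·(0,5)/25² = (0.0000,0.0160)
F = F_att + ΣF_rep = (6.0000,-7.9840)
p' = p + 1/5·F = (-2.8000,7.4032)

Fx=6.0000 Fy=-7.9840 x'=-2.8000 y'=7.4032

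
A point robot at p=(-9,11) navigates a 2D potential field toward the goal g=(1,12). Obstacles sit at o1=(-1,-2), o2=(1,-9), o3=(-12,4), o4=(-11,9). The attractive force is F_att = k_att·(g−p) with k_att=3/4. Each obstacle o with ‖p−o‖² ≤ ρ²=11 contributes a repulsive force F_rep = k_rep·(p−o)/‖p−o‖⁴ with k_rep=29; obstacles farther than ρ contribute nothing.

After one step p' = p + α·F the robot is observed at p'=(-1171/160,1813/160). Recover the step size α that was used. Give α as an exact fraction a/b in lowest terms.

F_att = 3/4·(g−p) = 3/4·(10,1) = (7.5000,0.7500)
o1: d²=233 > ρ²=11 → inactive
o2: d²=500 > ρ²=11 → inactive
o3: d²=58 > ρ²=11 → inactive
o4: d²=8 ≤ ρ²=11; F_rep = 29·(2,2)/8² = (0.9062,0.9062)
F = F_att + ΣF_rep = (8.4062,1.6562)
Δp = p'−p = (1.6812,0.3312); α = Δx/Fx = (269/160) / (269/32) = 1/5
check: Δy/Fy = (53/160) / (53/32) = 1/5 ✓

α = 1/5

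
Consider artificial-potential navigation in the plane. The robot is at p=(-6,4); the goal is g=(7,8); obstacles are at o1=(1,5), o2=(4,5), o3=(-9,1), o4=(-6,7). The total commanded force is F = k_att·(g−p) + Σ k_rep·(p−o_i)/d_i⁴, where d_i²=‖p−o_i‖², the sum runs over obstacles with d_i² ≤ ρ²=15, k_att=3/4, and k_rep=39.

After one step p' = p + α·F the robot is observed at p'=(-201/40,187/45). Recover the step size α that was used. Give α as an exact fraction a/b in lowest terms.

F_att = 3/4·(g−p) = 3/4·(13,4) = (9.7500,3.0000)
o1: d²=50 > ρ²=15 → inactive
o2: d²=101 > ρ²=15 → inactive
o3: d²=18 > ρ²=15 → inactive
o4: d²=9 ≤ ρ²=15; F_rep = 39·(0,-3)/9² = (0.0000,-1.4444)
F = F_att + ΣF_rep = (9.7500,1.5556)
Δp = p'−p = (0.9750,0.1556); α = Δx/Fx = (39/40) / (39/4) = 1/10
check: Δy/Fy = (7/45) / (14/9) = 1/10 ✓

α = 1/10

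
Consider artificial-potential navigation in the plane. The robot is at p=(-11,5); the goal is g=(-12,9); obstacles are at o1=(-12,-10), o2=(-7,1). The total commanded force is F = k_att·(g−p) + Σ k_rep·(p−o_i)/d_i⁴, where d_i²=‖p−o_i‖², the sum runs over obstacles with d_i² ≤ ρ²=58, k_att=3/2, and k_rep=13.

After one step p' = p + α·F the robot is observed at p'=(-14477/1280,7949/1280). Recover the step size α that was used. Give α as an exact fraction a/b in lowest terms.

α = 1/5

F_att = 3/2·(g−p) = 3/2·(-1,4) = (-1.5000,6.0000)
o1: d²=226 > ρ²=58 → inactive
o2: d²=32 ≤ ρ²=58; F_rep = 13·(-4,4)/32² = (-0.0508,0.0508)
F = F_att + ΣF_rep = (-1.5508,6.0508)
Δp = p'−p = (-0.3102,1.2102); α = Δx/Fx = (-397/1280) / (-397/256) = 1/5
check: Δy/Fy = (1549/1280) / (1549/256) = 1/5 ✓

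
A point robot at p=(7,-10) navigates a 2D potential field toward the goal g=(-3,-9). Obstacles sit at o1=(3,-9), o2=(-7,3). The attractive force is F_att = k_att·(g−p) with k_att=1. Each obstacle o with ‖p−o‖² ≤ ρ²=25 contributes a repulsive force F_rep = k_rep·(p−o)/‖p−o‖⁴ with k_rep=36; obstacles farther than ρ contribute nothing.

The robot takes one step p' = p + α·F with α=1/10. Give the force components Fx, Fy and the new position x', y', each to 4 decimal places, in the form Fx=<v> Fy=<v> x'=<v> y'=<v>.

F_att = 1·(g−p) = 1·(-10,1) = (-10.0000,1.0000)
o1: d²=17 ≤ ρ²=25; F_rep = 36·(4,-1)/17² = (0.4983,-0.1246)
o2: d²=365 > ρ²=25 → inactive
F = F_att + ΣF_rep = (-9.5017,0.8754)
p' = p + 1/10·F = (6.0498,-9.9125)

Fx=-9.5017 Fy=0.8754 x'=6.0498 y'=-9.9125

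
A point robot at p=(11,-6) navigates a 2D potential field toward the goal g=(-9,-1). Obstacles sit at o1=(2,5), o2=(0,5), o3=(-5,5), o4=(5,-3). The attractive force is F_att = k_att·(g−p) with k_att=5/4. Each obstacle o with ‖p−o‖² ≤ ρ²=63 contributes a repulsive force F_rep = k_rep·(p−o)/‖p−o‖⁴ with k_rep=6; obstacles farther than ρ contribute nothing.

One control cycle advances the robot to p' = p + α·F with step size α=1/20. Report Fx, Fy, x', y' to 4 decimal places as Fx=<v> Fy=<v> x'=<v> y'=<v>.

Fx=-24.9822 Fy=6.2411 x'=9.7509 y'=-5.6879

F_att = 5/4·(g−p) = 5/4·(-20,5) = (-25.0000,6.2500)
o1: d²=202 > ρ²=63 → inactive
o2: d²=242 > ρ²=63 → inactive
o3: d²=377 > ρ²=63 → inactive
o4: d²=45 ≤ ρ²=63; F_rep = 6·(6,-3)/45² = (0.0178,-0.0089)
F = F_att + ΣF_rep = (-24.9822,6.2411)
p' = p + 1/20·F = (9.7509,-5.6879)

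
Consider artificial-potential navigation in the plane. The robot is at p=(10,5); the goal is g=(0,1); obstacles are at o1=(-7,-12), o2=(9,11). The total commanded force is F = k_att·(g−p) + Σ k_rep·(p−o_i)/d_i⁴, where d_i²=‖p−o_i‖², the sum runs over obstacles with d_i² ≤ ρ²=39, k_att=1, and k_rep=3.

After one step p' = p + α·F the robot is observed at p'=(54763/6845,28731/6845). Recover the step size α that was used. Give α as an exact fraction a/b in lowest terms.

α = 1/5

F_att = 1·(g−p) = 1·(-10,-4) = (-10.0000,-4.0000)
o1: d²=578 > ρ²=39 → inactive
o2: d²=37 ≤ ρ²=39; F_rep = 3·(1,-6)/37² = (0.0022,-0.0131)
F = F_att + ΣF_rep = (-9.9978,-4.0131)
Δp = p'−p = (-1.9996,-0.8026); α = Δx/Fx = (-13687/6845) / (-13687/1369) = 1/5
check: Δy/Fy = (-5494/6845) / (-5494/1369) = 1/5 ✓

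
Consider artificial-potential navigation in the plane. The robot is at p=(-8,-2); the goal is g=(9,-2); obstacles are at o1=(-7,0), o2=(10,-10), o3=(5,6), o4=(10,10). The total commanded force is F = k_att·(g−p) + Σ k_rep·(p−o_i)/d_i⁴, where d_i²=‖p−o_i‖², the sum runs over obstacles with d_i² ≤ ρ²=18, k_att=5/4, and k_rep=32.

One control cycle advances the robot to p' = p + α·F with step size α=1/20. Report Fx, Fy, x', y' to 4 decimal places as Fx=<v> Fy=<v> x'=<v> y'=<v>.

F_att = 5/4·(g−p) = 5/4·(17,0) = (21.2500,0.0000)
o1: d²=5 ≤ ρ²=18; F_rep = 32·(-1,-2)/5² = (-1.2800,-2.5600)
o2: d²=388 > ρ²=18 → inactive
o3: d²=233 > ρ²=18 → inactive
o4: d²=468 > ρ²=18 → inactive
F = F_att + ΣF_rep = (19.9700,-2.5600)
p' = p + 1/20·F = (-7.0015,-2.1280)

Fx=19.9700 Fy=-2.5600 x'=-7.0015 y'=-2.1280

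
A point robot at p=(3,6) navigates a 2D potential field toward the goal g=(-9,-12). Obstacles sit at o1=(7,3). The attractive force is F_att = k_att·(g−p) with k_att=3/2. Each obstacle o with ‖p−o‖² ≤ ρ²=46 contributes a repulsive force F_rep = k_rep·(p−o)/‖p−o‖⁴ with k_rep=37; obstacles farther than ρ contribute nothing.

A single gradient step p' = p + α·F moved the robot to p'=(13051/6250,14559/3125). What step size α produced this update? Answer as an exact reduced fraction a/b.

α = 1/20

F_att = 3/2·(g−p) = 3/2·(-12,-18) = (-18.0000,-27.0000)
o1: d²=25 ≤ ρ²=46; F_rep = 37·(-4,3)/25² = (-0.2368,0.1776)
F = F_att + ΣF_rep = (-18.2368,-26.8224)
Δp = p'−p = (-0.9118,-1.3411); α = Δx/Fx = (-5699/6250) / (-11398/625) = 1/20
check: Δy/Fy = (-4191/3125) / (-16764/625) = 1/20 ✓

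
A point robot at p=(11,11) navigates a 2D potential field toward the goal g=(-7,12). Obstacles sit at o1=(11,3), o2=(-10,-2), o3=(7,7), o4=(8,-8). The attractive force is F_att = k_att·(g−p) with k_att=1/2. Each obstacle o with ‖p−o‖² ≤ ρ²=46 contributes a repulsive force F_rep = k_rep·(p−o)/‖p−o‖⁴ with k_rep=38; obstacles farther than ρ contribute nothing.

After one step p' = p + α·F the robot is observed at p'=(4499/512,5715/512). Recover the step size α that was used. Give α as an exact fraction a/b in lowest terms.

α = 1/4

F_att = 1/2·(g−p) = 1/2·(-18,1) = (-9.0000,0.5000)
o1: d²=64 > ρ²=46 → inactive
o2: d²=610 > ρ²=46 → inactive
o3: d²=32 ≤ ρ²=46; F_rep = 38·(4,4)/32² = (0.1484,0.1484)
o4: d²=370 > ρ²=46 → inactive
F = F_att + ΣF_rep = (-8.8516,0.6484)
Δp = p'−p = (-2.2129,0.1621); α = Δx/Fx = (-1133/512) / (-1133/128) = 1/4
check: Δy/Fy = (83/512) / (83/128) = 1/4 ✓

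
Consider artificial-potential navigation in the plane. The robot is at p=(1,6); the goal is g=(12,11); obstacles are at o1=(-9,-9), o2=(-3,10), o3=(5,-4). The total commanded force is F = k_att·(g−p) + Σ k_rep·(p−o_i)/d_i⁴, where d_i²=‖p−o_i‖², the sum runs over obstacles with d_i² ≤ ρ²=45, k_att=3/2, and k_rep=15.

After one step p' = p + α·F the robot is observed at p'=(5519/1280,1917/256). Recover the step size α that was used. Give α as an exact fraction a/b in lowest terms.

F_att = 3/2·(g−p) = 3/2·(11,5) = (16.5000,7.5000)
o1: d²=325 > ρ²=45 → inactive
o2: d²=32 ≤ ρ²=45; F_rep = 15·(4,-4)/32² = (0.0586,-0.0586)
o3: d²=116 > ρ²=45 → inactive
F = F_att + ΣF_rep = (16.5586,7.4414)
Δp = p'−p = (3.3117,1.4883); α = Δx/Fx = (4239/1280) / (4239/256) = 1/5
check: Δy/Fy = (381/256) / (1905/256) = 1/5 ✓

α = 1/5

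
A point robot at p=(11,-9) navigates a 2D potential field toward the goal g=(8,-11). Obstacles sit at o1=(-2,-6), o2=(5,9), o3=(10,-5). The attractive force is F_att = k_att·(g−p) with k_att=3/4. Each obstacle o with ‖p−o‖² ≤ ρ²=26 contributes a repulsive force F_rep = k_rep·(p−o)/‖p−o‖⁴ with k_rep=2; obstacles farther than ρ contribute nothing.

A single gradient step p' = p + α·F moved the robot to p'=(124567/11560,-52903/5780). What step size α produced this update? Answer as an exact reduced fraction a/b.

F_att = 3/4·(g−p) = 3/4·(-3,-2) = (-2.2500,-1.5000)
o1: d²=178 > ρ²=26 → inactive
o2: d²=360 > ρ²=26 → inactive
o3: d²=17 ≤ ρ²=26; F_rep = 2·(1,-4)/17² = (0.0069,-0.0277)
F = F_att + ΣF_rep = (-2.2431,-1.5277)
Δp = p'−p = (-0.2243,-0.1528); α = Δx/Fx = (-2593/11560) / (-2593/1156) = 1/10
check: Δy/Fy = (-883/5780) / (-883/578) = 1/10 ✓

α = 1/10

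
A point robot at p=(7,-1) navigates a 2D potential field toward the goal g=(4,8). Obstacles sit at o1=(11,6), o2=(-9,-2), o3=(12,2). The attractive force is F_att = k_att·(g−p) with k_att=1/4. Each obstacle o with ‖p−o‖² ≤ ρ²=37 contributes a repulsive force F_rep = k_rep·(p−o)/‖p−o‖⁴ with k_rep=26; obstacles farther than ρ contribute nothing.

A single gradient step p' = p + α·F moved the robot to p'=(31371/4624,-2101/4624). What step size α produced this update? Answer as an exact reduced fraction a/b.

F_att = 1/4·(g−p) = 1/4·(-3,9) = (-0.7500,2.2500)
o1: d²=65 > ρ²=37 → inactive
o2: d²=257 > ρ²=37 → inactive
o3: d²=34 ≤ ρ²=37; F_rep = 26·(-5,-3)/34² = (-0.1125,-0.0675)
F = F_att + ΣF_rep = (-0.8625,2.1825)
Δp = p'−p = (-0.2156,0.5456); α = Δx/Fx = (-997/4624) / (-997/1156) = 1/4
check: Δy/Fy = (2523/4624) / (2523/1156) = 1/4 ✓

α = 1/4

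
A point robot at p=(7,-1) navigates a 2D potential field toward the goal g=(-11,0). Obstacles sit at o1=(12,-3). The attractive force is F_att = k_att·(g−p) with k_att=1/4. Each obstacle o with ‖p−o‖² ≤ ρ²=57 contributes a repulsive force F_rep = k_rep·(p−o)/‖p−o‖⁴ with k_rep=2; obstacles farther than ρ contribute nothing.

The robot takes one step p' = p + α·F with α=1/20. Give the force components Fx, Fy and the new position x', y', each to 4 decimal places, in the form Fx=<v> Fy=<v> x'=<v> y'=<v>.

Fx=-4.5119 Fy=0.2548 x'=6.7744 y'=-0.9873

F_att = 1/4·(g−p) = 1/4·(-18,1) = (-4.5000,0.2500)
o1: d²=29 ≤ ρ²=57; F_rep = 2·(-5,2)/29² = (-0.0119,0.0048)
F = F_att + ΣF_rep = (-4.5119,0.2548)
p' = p + 1/20·F = (6.7744,-0.9873)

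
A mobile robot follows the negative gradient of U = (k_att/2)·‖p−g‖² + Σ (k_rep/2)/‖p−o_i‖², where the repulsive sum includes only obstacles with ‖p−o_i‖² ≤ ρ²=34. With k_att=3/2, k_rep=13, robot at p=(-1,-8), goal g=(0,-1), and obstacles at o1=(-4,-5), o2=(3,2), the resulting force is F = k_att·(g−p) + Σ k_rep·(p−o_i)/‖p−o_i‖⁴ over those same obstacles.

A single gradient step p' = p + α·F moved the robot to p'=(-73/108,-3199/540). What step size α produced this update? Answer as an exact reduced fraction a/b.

F_att = 3/2·(g−p) = 3/2·(1,7) = (1.5000,10.5000)
o1: d²=18 ≤ ρ²=34; F_rep = 13·(3,-3)/18² = (0.1204,-0.1204)
o2: d²=116 > ρ²=34 → inactive
F = F_att + ΣF_rep = (1.6204,10.3796)
Δp = p'−p = (0.3241,2.0759); α = Δx/Fx = (35/108) / (175/108) = 1/5
check: Δy/Fy = (1121/540) / (1121/108) = 1/5 ✓

α = 1/5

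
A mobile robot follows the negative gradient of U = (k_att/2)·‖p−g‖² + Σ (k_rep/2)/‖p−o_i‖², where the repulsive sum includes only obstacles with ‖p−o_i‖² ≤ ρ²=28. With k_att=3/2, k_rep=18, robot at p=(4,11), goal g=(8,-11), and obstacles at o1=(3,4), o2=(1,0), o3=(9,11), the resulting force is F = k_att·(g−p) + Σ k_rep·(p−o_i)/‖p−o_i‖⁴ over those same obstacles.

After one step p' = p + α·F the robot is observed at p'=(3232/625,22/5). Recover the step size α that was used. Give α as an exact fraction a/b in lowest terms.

α = 1/5

F_att = 3/2·(g−p) = 3/2·(4,-22) = (6.0000,-33.0000)
o1: d²=50 > ρ²=28 → inactive
o2: d²=130 > ρ²=28 → inactive
o3: d²=25 ≤ ρ²=28; F_rep = 18·(-5,0)/25² = (-0.1440,0.0000)
F = F_att + ΣF_rep = (5.8560,-33.0000)
Δp = p'−p = (1.1712,-6.6000); α = Δx/Fx = (732/625) / (732/125) = 1/5
check: Δy/Fy = (-33/5) / (-33) = 1/5 ✓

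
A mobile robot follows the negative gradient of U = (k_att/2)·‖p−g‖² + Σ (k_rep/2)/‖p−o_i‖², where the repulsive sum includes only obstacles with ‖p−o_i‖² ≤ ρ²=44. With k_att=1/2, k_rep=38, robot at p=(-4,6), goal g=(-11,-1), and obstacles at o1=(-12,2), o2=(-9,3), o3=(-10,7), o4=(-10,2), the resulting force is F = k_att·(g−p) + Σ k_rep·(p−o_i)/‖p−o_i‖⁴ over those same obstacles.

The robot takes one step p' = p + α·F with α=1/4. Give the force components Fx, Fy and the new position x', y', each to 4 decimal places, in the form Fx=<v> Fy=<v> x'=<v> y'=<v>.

F_att = 1/2·(g−p) = 1/2·(-7,-7) = (-3.5000,-3.5000)
o1: d²=80 > ρ²=44 → inactive
o2: d²=34 ≤ ρ²=44; F_rep = 38·(5,3)/34² = (0.1644,0.0986)
o3: d²=37 ≤ ρ²=44; F_rep = 38·(6,-1)/37² = (0.1665,-0.0278)
o4: d²=52 > ρ²=44 → inactive
F = F_att + ΣF_rep = (-3.1691,-3.4291)
p' = p + 1/4·F = (-4.7923,5.1427)

Fx=-3.1691 Fy=-3.4291 x'=-4.7923 y'=5.1427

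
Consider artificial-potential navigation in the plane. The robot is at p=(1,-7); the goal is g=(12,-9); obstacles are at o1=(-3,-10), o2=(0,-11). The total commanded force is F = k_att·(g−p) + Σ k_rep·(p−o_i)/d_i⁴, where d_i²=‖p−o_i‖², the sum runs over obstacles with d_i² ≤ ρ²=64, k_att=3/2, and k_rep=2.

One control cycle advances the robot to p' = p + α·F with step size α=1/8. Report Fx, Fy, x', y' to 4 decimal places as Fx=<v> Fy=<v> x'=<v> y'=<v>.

F_att = 3/2·(g−p) = 3/2·(11,-2) = (16.5000,-3.0000)
o1: d²=25 ≤ ρ²=64; F_rep = 2·(4,3)/25² = (0.0128,0.0096)
o2: d²=17 ≤ ρ²=64; F_rep = 2·(1,4)/17² = (0.0069,0.0277)
F = F_att + ΣF_rep = (16.5197,-2.9627)
p' = p + 1/8·F = (3.0650,-7.3703)

Fx=16.5197 Fy=-2.9627 x'=3.0650 y'=-7.3703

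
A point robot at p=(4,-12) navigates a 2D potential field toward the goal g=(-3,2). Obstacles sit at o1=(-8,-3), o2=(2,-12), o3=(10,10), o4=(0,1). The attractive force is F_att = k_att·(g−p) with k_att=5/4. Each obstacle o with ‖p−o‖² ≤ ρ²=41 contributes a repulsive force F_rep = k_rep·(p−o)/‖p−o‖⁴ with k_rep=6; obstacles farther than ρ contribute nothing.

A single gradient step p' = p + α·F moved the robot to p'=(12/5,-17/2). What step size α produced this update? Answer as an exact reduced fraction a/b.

α = 1/5

F_att = 5/4·(g−p) = 5/4·(-7,14) = (-8.7500,17.5000)
o1: d²=225 > ρ²=41 → inactive
o2: d²=4 ≤ ρ²=41; F_rep = 6·(2,0)/4² = (0.7500,0.0000)
o3: d²=520 > ρ²=41 → inactive
o4: d²=185 > ρ²=41 → inactive
F = F_att + ΣF_rep = (-8.0000,17.5000)
Δp = p'−p = (-1.6000,3.5000); α = Δx/Fx = (-8/5) / (-8) = 1/5
check: Δy/Fy = (7/2) / (35/2) = 1/5 ✓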